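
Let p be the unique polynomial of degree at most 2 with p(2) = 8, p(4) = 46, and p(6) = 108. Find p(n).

Write p(n) = an^2 + bn + c. Substituting each data point gives a linear system:
  4a + 2b + c = 8
  16a + 4b + c = 46
  36a + 6b + c = 108
Solving the system yields a = 3, b = 1, c = -6.
So p(n) = 3n² + n - 6.
Check: p(4) = 46. ✓

p(n) = 3n^2 + n - 6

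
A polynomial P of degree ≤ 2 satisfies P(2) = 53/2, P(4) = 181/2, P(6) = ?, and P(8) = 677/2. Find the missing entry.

The 3 known points determine the degree-2 polynomial uniquely.
Write P(s) = as^2 + bs + c. Substituting each data point gives a linear system:
  4a + 2b + c = 53/2
  16a + 4b + c = 181/2
  64a + 8b + c = 677/2
Solving the system yields a = 5, b = 2, c = 5/2.
So P(s) = 5s² + 2s + 5/2.
Then P(6) = 389/2.

389/2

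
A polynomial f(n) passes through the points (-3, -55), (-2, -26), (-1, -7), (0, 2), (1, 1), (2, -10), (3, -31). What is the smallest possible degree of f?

Forward differences of the values at n = -3, -2, -1, 0, 1, 2, 3:
  f  : -55  -26  -7  2  1  -10  -31
  Δ  : 29  19  9  -1  -11  -21
  Δ^2: -10  -10  -10  -10  -10
  Δ^3: 0  0  0  0
  Δ^4: 0  0  0
  Δ^5: 0  0
  Δ^6: 0
The second differences are constant (-10) and nonzero, while all higher differences vanish, so the minimal degree is 2.

2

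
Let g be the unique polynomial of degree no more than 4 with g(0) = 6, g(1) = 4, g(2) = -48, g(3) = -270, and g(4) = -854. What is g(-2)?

Forward differences of the values at x = 0, 1, 2, 3, 4:
  g  : 6  4  -48  -270  -854
  Δ  : -2  -52  -222  -584
  Δ^2: -50  -170  -362
  Δ^3: -120  -192
  Δ^4: -72
The fourth differences are constant, confirming degree 4.
Interpolating (Newton forward form) and evaluating at x = -2 gives g(-2) = -20.

-20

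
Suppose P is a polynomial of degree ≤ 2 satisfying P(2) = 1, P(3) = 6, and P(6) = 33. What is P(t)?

P(t) = t^2 - 3

Using the Lagrange interpolation formula with nodes 2, 3, 6:
  L_0(t) = (t - 3)(t - 6) / 4
  L_1(t) = (t - 2)(t - 6) / -3
  L_2(t) = (t - 2)(t - 3) / 12
Then P(t) = 1·L_0(t) + 6·L_1(t) + 33·L_2(t).
Expanding and collecting terms gives P(t) = t^2 - 3.
Check: P(2) = 1. ✓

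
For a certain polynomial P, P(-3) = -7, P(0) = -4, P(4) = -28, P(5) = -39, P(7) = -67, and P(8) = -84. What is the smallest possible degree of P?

Divided differences on the nodes -3, 0, 4, 5, 7, 8:
  order 0: -7  -4  -28  -39  -67  -84
  order 1: 1  -6  -11  -14  -17
  order 2: -1  -1  -1  -1
  order 3: 0  0  0
  order 4: 0  0
  order 5: 0
The order-2 divided differences are all -1 (nonzero) and every higher order vanishes, so the data lies on a polynomial of degree exactly 2.

2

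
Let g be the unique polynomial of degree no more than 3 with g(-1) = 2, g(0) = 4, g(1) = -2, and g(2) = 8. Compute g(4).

Using the Lagrange interpolation formula with nodes -1, 0, 1, 2:
  L_0(n) = n(n - 1)(n - 2) / -6
  L_1(n) = (n + 1)(n - 1)(n - 2) / 2
  L_2(n) = (n + 1)n(n - 2) / -2
  L_3(n) = (n + 1)n(n - 1) / 6
Then g(n) = 2·L_0(n) + 4·L_1(n) - 2·L_2(n) + 8·L_3(n).
Expanding and collecting terms gives g(n) = 4n³ - 4n² - 6n + 4.
Evaluating at n = 4: g(4) = 172.

172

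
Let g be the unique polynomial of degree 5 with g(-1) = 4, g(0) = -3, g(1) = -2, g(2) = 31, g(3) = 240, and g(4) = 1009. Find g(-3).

-174

Forward differences of the values at n = -1, 0, 1, 2, 3, 4:
  g  : 4  -3  -2  31  240  1009
  Δ  : -7  1  33  209  769
  Δ^2: 8  32  176  560
  Δ^3: 24  144  384
  Δ^4: 120  240
  Δ^5: 120
The fifth differences are constant, confirming degree 5.
Interpolating (Newton forward form) and evaluating at n = -3 gives g(-3) = -174.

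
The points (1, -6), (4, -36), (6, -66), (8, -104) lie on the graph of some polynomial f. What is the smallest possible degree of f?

2

Divided differences on the nodes 1, 4, 6, 8:
  order 0: -6  -36  -66  -104
  order 1: -10  -15  -19
  order 2: -1  -1
  order 3: 0
The order-2 divided differences are all -1 (nonzero) and every higher order vanishes, so the data lies on a polynomial of degree exactly 2.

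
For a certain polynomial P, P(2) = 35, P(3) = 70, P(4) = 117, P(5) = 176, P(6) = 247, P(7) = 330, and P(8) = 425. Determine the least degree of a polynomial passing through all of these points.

2

Forward differences of the values at s = 2, 3, 4, 5, 6, 7, 8:
  P  : 35  70  117  176  247  330  425
  Δ  : 35  47  59  71  83  95
  Δ^2: 12  12  12  12  12
  Δ^3: 0  0  0  0
  Δ^4: 0  0  0
  Δ^5: 0  0
  Δ^6: 0
The second differences are constant (12) and nonzero, while all higher differences vanish, so the minimal degree is 2.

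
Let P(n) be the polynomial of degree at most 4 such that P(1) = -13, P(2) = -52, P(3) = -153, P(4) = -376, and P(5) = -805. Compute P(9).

-7101

Write P(n) = an^4 + bn^3 + cn^2 + dn + e. Substituting each data point gives a linear system:
  a + b + c + d + e = -13
  16a + 8b + 4c + 2d + e = -52
  81a + 27b + 9c + 3d + e = -153
  256a + 64b + 16c + 4d + e = -376
  625a + 125b + 25c + 5d + e = -805
Solving the system yields a = -1, b = 0, c = -6, d = -6, e = 0.
So P(n) = -n^4 - 6n^2 - 6n.
Then P(9) = -7101.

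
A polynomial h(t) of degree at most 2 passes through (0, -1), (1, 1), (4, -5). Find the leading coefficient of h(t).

-1

Write h(t) = at^2 + bt + c. Substituting each data point gives a linear system:
  c = -1
  a + b + c = 1
  16a + 4b + c = -5
Solving the system yields a = -1, b = 3, c = -1.
So h(t) = -t^2 + 3t - 1.
The leading coefficient is -1.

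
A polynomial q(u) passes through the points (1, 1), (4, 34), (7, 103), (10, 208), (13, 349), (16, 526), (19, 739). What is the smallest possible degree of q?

2

Forward differences of the values at u = 1, 4, 7, 10, 13, 16, 19:
  q  : 1  34  103  208  349  526  739
  Δ  : 33  69  105  141  177  213
  Δ^2: 36  36  36  36  36
  Δ^3: 0  0  0  0
  Δ^4: 0  0  0
  Δ^5: 0  0
  Δ^6: 0
The second differences are constant (36) and nonzero, while all higher differences vanish, so the minimal degree is 2.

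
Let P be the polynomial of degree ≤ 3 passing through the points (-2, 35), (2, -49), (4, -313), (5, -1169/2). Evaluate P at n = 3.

Write P(n) = an^3 + bn^2 + cn + d. Substituting each data point gives a linear system:
  -8a + 4b - 2c + d = 35
  8a + 4b + 2c + d = -49
  64a + 16b + 4c + d = -313
  125a + 25b + 5c + d = -1169/2
Solving the system yields a = -4, b = -5/2, c = -5, d = 3.
So P(n) = -4n³ - (5/2)n² - 5n + 3.
Then P(3) = -285/2.

-285/2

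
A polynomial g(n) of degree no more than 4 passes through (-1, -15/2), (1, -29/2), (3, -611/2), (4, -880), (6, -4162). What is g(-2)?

-58

Using the Lagrange interpolation formula with nodes -1, 1, 3, 4, 6:
  L_0(n) = (n - 1)(n - 3)(n - 4)(n - 6) / 280
  L_1(n) = (n + 1)(n - 3)(n - 4)(n - 6) / -60
  L_2(n) = (n + 1)(n - 1)(n - 4)(n - 6) / 24
  L_3(n) = (n + 1)(n - 1)(n - 3)(n - 6) / -30
  L_4(n) = (n + 1)(n - 1)(n - 3)(n - 4) / 210
Then g(n) = -15/2·L_0(n) - 29/2·L_1(n) - 611/2·L_2(n) - 880·L_3(n) - 4162·L_4(n).
Expanding and collecting terms gives g(n) = -3n^4 - (1/2)n^3 - 4n^2 - 3n - 4.
Evaluating at n = -2: g(-2) = -58.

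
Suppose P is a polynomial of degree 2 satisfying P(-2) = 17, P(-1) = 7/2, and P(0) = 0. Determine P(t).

Write P(t) = at^2 + bt + c. Substituting each data point gives a linear system:
  4a - 2b + c = 17
  a - b + c = 7/2
  c = 0
Solving the system yields a = 5, b = 3/2, c = 0.
So P(t) = 5t² + (3/2)t.
Check: P(-2) = 17. ✓

P(t) = 5t^2 + (3/2)t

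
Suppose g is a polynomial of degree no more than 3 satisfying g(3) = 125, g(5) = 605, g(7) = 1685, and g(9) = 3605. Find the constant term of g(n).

Write g(n) = an^3 + bn^2 + cn + d. Substituting each data point gives a linear system:
  27a + 9b + 3c + d = 125
  125a + 25b + 5c + d = 605
  343a + 49b + 7c + d = 1685
  729a + 81b + 9c + d = 3605
Solving the system yields a = 5, b = 0, c = -5, d = 5.
So g(n) = 5n^3 - 5n + 5.
The constant term is 5.

5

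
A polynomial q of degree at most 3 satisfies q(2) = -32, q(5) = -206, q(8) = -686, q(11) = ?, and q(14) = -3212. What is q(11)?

-1634

The 4 known points determine the degree-3 polynomial uniquely.
Write q(t) = at^3 + bt^2 + ct + d. Substituting each data point gives a linear system:
  8a + 4b + 2c + d = -32
  125a + 25b + 5c + d = -206
  512a + 64b + 8c + d = -686
  2744a + 196b + 14c + d = -3212
Solving the system yields a = -1, b = -2, c = -5, d = -6.
So q(t) = -t³ - 2t² - 5t - 6.
Then q(11) = -1634.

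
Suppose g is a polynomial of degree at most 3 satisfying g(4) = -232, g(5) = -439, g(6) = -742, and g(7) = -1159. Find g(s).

g(s) = -3s^3 - 3s^2 + 3s - 4

Write g(s) = as^3 + bs^2 + cs + d. Substituting each data point gives a linear system:
  64a + 16b + 4c + d = -232
  125a + 25b + 5c + d = -439
  216a + 36b + 6c + d = -742
  343a + 49b + 7c + d = -1159
Solving the system yields a = -3, b = -3, c = 3, d = -4.
So g(s) = -3s³ - 3s² + 3s - 4.
Check: g(5) = -439. ✓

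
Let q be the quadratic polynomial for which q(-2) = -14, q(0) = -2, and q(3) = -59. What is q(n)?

Write q(n) = an^2 + bn + c. Substituting each data point gives a linear system:
  4a - 2b + c = -14
  c = -2
  9a + 3b + c = -59
Solving the system yields a = -5, b = -4, c = -2.
So q(n) = -5n^2 - 4n - 2.
Check: q(-2) = -14. ✓

q(n) = -5n^2 - 4n - 2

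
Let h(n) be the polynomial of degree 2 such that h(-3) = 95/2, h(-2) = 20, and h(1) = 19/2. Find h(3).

Using the Lagrange interpolation formula with nodes -3, -2, 1:
  L_0(n) = (n + 2)(n - 1) / 4
  L_1(n) = (n + 3)(n - 1) / -3
  L_2(n) = (n + 3)(n + 2) / 12
Then h(n) = 95/2·L_0(n) + 20·L_1(n) + 19/2·L_2(n).
Expanding and collecting terms gives h(n) = 6n² + (5/2)n + 1.
Evaluating at n = 3: h(3) = 125/2.

125/2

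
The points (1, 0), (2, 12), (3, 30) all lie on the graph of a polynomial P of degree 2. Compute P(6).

120

Write P(u) = au^2 + bu + c. Substituting each data point gives a linear system:
  a + b + c = 0
  4a + 2b + c = 12
  9a + 3b + c = 30
Solving the system yields a = 3, b = 3, c = -6.
So P(u) = 3u^2 + 3u - 6.
Then P(6) = 120.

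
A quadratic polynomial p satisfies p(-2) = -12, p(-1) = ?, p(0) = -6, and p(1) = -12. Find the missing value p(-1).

On equispaced nodes a degree-2 polynomial has vanishing third forward difference, so
  - p(-2) + 3·p(-1) - 3·p(0) + p(1) = 0.
Substituting the known values and solving for p(-1):
  3·p(-1) = -18
  p(-1) = -6.

-6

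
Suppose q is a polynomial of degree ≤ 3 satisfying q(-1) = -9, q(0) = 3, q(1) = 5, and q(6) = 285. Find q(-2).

Using the Lagrange interpolation formula with nodes -1, 0, 1, 6:
  L_0(s) = s(s - 1)(s - 6) / -14
  L_1(s) = (s + 1)(s - 1)(s - 6) / 6
  L_2(s) = (s + 1)s(s - 6) / -10
  L_3(s) = (s + 1)s(s - 1) / 210
Then q(s) = -9·L_0(s) + 3·L_1(s) + 5·L_2(s) + 285·L_3(s).
Expanding and collecting terms gives q(s) = 2s^3 - 5s^2 + 5s + 3.
Evaluating at s = -2: q(-2) = -43.

-43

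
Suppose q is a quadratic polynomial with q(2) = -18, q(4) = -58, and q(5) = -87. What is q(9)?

Write q(s) = as^2 + bs + c. Substituting each data point gives a linear system:
  4a + 2b + c = -18
  16a + 4b + c = -58
  25a + 5b + c = -87
Solving the system yields a = -3, b = -2, c = -2.
So q(s) = -3s² - 2s - 2.
Then q(9) = -263.

-263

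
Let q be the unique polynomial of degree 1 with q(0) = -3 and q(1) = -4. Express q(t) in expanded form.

Using the Lagrange interpolation formula with nodes 0, 1:
  L_0(t) = (t - 1) / -1
  L_1(t) = t / 1
Then q(t) = -3·L_0(t) - 4·L_1(t).
Expanding and collecting terms gives q(t) = -t - 3.
Check: q(0) = -3. ✓

q(t) = -t - 3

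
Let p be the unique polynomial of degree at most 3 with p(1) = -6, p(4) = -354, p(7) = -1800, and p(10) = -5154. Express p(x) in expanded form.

Write p(x) = ax^3 + bx^2 + cx + d. Substituting each data point gives a linear system:
  a + b + c + d = -6
  64a + 16b + 4c + d = -354
  343a + 49b + 7c + d = -1800
  1000a + 100b + 10c + d = -5154
Solving the system yields a = -5, b = -1, c = -6, d = 6.
So p(x) = -5x^3 - x^2 - 6x + 6.
Check: p(10) = -5154. ✓

p(x) = -5x^3 - x^2 - 6x + 6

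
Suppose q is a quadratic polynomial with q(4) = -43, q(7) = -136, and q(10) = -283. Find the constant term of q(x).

Write q(x) = ax^2 + bx + c. Substituting each data point gives a linear system:
  16a + 4b + c = -43
  49a + 7b + c = -136
  100a + 10b + c = -283
Solving the system yields a = -3, b = 2, c = -3.
So q(x) = -3x^2 + 2x - 3.
The constant term is -3.

-3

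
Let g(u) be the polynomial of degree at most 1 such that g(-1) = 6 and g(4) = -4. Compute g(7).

-10

Using the Lagrange interpolation formula with nodes -1, 4:
  L_0(u) = (u - 4) / -5
  L_1(u) = (u + 1) / 5
Then g(u) = 6·L_0(u) - 4·L_1(u).
Expanding and collecting terms gives g(u) = -2u + 4.
Evaluating at u = 7: g(7) = -10.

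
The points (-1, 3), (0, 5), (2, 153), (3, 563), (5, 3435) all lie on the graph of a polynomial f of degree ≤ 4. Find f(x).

Write f(x) = ax^4 + bx^3 + cx^2 + dx + e. Substituting each data point gives a linear system:
  a - b + c - d + e = 3
  e = 5
  16a + 8b + 4c + 2d + e = 153
  81a + 27b + 9c + 3d + e = 563
  625a + 125b + 25c + 5d + e = 3435
Solving the system yields a = 4, b = 6, c = 6, d = 6, e = 5.
So f(x) = 4x⁴ + 6x³ + 6x² + 6x + 5.
Check: f(2) = 153. ✓

f(x) = 4x^4 + 6x^3 + 6x^2 + 6x + 5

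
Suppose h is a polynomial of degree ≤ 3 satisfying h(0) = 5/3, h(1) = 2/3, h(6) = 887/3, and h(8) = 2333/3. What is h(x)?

h(x) = 2x^3 - 4x^2 + x + 5/3

Write h(x) = ax^3 + bx^2 + cx + d. Substituting each data point gives a linear system:
  d = 5/3
  a + b + c + d = 2/3
  216a + 36b + 6c + d = 887/3
  512a + 64b + 8c + d = 2333/3
Solving the system yields a = 2, b = -4, c = 1, d = 5/3.
So h(x) = 2x³ - 4x² + x + 5/3.
Check: h(6) = 887/3. ✓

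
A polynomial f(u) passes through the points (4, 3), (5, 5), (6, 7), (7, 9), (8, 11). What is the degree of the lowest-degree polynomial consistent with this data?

Forward differences of the values at u = 4, 5, 6, 7, 8:
  f  : 3  5  7  9  11
  Δ  : 2  2  2  2
  Δ^2: 0  0  0
  Δ^3: 0  0
  Δ^4: 0
The first differences are constant (2) and nonzero, while all higher differences vanish, so the minimal degree is 1.

1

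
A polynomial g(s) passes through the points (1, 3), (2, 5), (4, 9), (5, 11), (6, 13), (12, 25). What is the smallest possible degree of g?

Divided differences on the nodes 1, 2, 4, 5, 6, 12:
  order 0: 3  5  9  11  13  25
  order 1: 2  2  2  2  2
  order 2: 0  0  0  0
  order 3: 0  0  0
  order 4: 0  0
  order 5: 0
The order-1 divided differences are all 2 (nonzero) and every higher order vanishes, so the data lies on a polynomial of degree exactly 1.

1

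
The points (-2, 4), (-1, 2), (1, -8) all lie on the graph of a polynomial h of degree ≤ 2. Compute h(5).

-52

Write h(s) = as^2 + bs + c. Substituting each data point gives a linear system:
  4a - 2b + c = 4
  a - b + c = 2
  a + b + c = -8
Solving the system yields a = -1, b = -5, c = -2.
So h(s) = -s^2 - 5s - 2.
Then h(5) = -52.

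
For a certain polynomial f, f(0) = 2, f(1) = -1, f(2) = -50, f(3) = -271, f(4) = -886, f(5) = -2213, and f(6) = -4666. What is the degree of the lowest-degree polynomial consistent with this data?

Forward differences of the values at t = 0, 1, 2, 3, 4, 5, 6:
  f  : 2  -1  -50  -271  -886  -2213  -4666
  Δ  : -3  -49  -221  -615  -1327  -2453
  Δ^2: -46  -172  -394  -712  -1126
  Δ^3: -126  -222  -318  -414
  Δ^4: -96  -96  -96
  Δ^5: 0  0
  Δ^6: 0
The fourth differences are constant (-96) and nonzero, while all higher differences vanish, so the minimal degree is 4.

4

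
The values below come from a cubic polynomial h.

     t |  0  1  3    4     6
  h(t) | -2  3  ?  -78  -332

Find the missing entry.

The 4 known points determine the degree-3 polynomial uniquely.
Write h(t) = at^3 + bt^2 + ct + d. Substituting each data point gives a linear system:
  d = -2
  a + b + c + d = 3
  64a + 16b + 4c + d = -78
  216a + 36b + 6c + d = -332
Solving the system yields a = -2, b = 2, c = 5, d = -2.
So h(t) = -2t³ + 2t² + 5t - 2.
Then h(3) = -23.

-23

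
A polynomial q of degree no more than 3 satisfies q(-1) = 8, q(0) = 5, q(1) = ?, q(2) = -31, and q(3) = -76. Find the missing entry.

On equispaced nodes a degree-3 polynomial has vanishing fourth forward difference, so
  q(-1) - 4·q(0) + 6·q(1) - 4·q(2) + q(3) = 0.
Substituting the known values and solving for q(1):
  6·q(1) = -36
  q(1) = -6.

-6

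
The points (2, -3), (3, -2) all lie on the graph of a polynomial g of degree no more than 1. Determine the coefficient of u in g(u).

Write g(u) = au + b. Substituting each data point gives a linear system:
  2a + b = -3
  3a + b = -2
Solving the system yields a = 1, b = -5.
So g(u) = u - 5.
The leading coefficient is 1.

1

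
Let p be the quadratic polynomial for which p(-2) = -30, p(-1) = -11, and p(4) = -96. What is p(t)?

Write p(t) = at^2 + bt + c. Substituting each data point gives a linear system:
  4a - 2b + c = -30
  a - b + c = -11
  16a + 4b + c = -96
Solving the system yields a = -6, b = 1, c = -4.
So p(t) = -6t^2 + t - 4.
Check: p(-1) = -11. ✓

p(t) = -6t^2 + t - 4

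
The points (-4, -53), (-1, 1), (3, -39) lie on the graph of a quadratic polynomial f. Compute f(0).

3

Write f(x) = ax^2 + bx + c. Substituting each data point gives a linear system:
  16a - 4b + c = -53
  a - b + c = 1
  9a + 3b + c = -39
Solving the system yields a = -4, b = -2, c = 3.
So f(x) = -4x^2 - 2x + 3.
Then f(0) = 3.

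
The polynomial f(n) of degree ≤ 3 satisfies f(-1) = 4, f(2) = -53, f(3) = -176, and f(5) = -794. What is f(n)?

Write f(n) = an^3 + bn^2 + cn + d. Substituting each data point gives a linear system:
  -a + b - c + d = 4
  8a + 4b + 2c + d = -53
  27a + 9b + 3c + d = -176
  125a + 25b + 5c + d = -794
Solving the system yields a = -6, b = -2, c = 1, d = 1.
So f(n) = -6n^3 - 2n^2 + n + 1.
Check: f(-1) = 4. ✓

f(n) = -6n^3 - 2n^2 + n + 1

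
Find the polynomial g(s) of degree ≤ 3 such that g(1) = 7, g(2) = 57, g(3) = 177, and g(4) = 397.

g(s) = 5s^3 + 5s^2 - 3

Write g(s) = as^3 + bs^2 + cs + d. Substituting each data point gives a linear system:
  a + b + c + d = 7
  8a + 4b + 2c + d = 57
  27a + 9b + 3c + d = 177
  64a + 16b + 4c + d = 397
Solving the system yields a = 5, b = 5, c = 0, d = -3.
So g(s) = 5s³ + 5s² - 3.
Check: g(1) = 7. ✓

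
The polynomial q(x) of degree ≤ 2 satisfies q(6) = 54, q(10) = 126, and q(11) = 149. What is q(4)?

Using the Lagrange interpolation formula with nodes 6, 10, 11:
  L_0(x) = (x - 10)(x - 11) / 20
  L_1(x) = (x - 6)(x - 11) / -4
  L_2(x) = (x - 6)(x - 10) / 5
Then q(x) = 54·L_0(x) + 126·L_1(x) + 149·L_2(x).
Expanding and collecting terms gives q(x) = x² + 2x + 6.
Evaluating at x = 4: q(4) = 30.

30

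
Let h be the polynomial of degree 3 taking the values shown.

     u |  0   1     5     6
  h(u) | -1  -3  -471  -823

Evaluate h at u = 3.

Using the Lagrange interpolation formula with nodes 0, 1, 5, 6:
  L_0(u) = (u - 1)(u - 5)(u - 6) / -30
  L_1(u) = u(u - 5)(u - 6) / 20
  L_2(u) = u(u - 1)(u - 6) / -20
  L_3(u) = u(u - 1)(u - 5) / 30
Then h(u) = -1·L_0(u) - 3·L_1(u) - 471·L_2(u) - 823·L_3(u).
Expanding and collecting terms gives h(u) = -4u^3 + u^2 + u - 1.
Evaluating at u = 3: h(3) = -97.

-97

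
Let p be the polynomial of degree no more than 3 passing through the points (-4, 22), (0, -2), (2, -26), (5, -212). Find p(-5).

Using the Lagrange interpolation formula with nodes -4, 0, 2, 5:
  L_0(n) = n(n - 2)(n - 5) / -216
  L_1(n) = (n + 4)(n - 2)(n - 5) / 40
  L_2(n) = (n + 4)n(n - 5) / -36
  L_3(n) = (n + 4)n(n - 2) / 135
Then p(n) = 22·L_0(n) - 2·L_1(n) - 26·L_2(n) - 212·L_3(n).
Expanding and collecting terms gives p(n) = -n^3 - 3n^2 - 2n - 2.
Evaluating at n = -5: p(-5) = 58.

58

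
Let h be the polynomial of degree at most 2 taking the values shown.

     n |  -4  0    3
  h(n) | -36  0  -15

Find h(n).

Write h(n) = an^2 + bn + c. Substituting each data point gives a linear system:
  16a - 4b + c = -36
  c = 0
  9a + 3b + c = -15
Solving the system yields a = -2, b = 1, c = 0.
So h(n) = -2n² + n.
Check: h(-4) = -36. ✓

h(n) = -2n^2 + n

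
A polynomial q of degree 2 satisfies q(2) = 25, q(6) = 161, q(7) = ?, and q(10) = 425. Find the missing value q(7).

The 3 known points determine the degree-2 polynomial uniquely.
Write q(t) = at^2 + bt + c. Substituting each data point gives a linear system:
  4a + 2b + c = 25
  36a + 6b + c = 161
  100a + 10b + c = 425
Solving the system yields a = 4, b = 2, c = 5.
So q(t) = 4t² + 2t + 5.
Then q(7) = 215.

215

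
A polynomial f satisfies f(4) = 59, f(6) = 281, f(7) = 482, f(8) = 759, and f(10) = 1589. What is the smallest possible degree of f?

Divided differences on the nodes 4, 6, 7, 8, 10:
  order 0: 59  281  482  759  1589
  order 1: 111  201  277  415
  order 2: 30  38  46
  order 3: 2  2
  order 4: 0
The order-3 divided differences are all 2 (nonzero) and every higher order vanishes, so the data lies on a polynomial of degree exactly 3.

3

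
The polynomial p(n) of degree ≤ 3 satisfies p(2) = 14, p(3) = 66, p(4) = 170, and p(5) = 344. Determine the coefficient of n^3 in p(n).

Write p(n) = an^3 + bn^2 + cn + d. Substituting each data point gives a linear system:
  8a + 4b + 2c + d = 14
  27a + 9b + 3c + d = 66
  64a + 16b + 4c + d = 170
  125a + 25b + 5c + d = 344
Solving the system yields a = 3, b = -1, c = 0, d = -6.
So p(n) = 3n^3 - n^2 - 6.
The leading coefficient is 3.

3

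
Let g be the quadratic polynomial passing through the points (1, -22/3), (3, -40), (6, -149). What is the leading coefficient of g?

Write g(x) = ax^2 + bx + c. Substituting each data point gives a linear system:
  a + b + c = -22/3
  9a + 3b + c = -40
  36a + 6b + c = -149
Solving the system yields a = -4, b = -1/3, c = -3.
So g(x) = -4x^2 - (1/3)x - 3.
The leading coefficient is -4.

-4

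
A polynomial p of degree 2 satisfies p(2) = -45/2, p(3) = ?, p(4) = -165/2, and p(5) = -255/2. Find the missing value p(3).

The 3 known points determine the degree-2 polynomial uniquely.
Write p(s) = as^2 + bs + c. Substituting each data point gives a linear system:
  4a + 2b + c = -45/2
  16a + 4b + c = -165/2
  25a + 5b + c = -255/2
Solving the system yields a = -5, b = 0, c = -5/2.
So p(s) = -5s^2 - 5/2.
Then p(3) = -95/2.

-95/2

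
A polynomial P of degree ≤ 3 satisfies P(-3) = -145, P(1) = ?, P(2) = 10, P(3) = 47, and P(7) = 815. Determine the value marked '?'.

-1

The 4 known points determine the degree-3 polynomial uniquely.
Write P(s) = as^3 + bs^2 + cs + d. Substituting each data point gives a linear system:
  -27a + 9b - 3c + d = -145
  8a + 4b + 2c + d = 10
  27a + 9b + 3c + d = 47
  343a + 49b + 7c + d = 815
Solving the system yields a = 3, b = -5, c = 5, d = -4.
So P(s) = 3s^3 - 5s^2 + 5s - 4.
Then P(1) = -1.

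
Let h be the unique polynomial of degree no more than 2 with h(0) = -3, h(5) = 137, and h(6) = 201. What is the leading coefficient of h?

6

Write h(t) = at^2 + bt + c. Substituting each data point gives a linear system:
  c = -3
  25a + 5b + c = 137
  36a + 6b + c = 201
Solving the system yields a = 6, b = -2, c = -3.
So h(t) = 6t^2 - 2t - 3.
The leading coefficient is 6.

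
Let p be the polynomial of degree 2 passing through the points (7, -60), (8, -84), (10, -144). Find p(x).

p(x) = -2x^2 + 6x - 4

Using the Lagrange interpolation formula with nodes 7, 8, 10:
  L_0(x) = (x - 8)(x - 10) / 3
  L_1(x) = (x - 7)(x - 10) / -2
  L_2(x) = (x - 7)(x - 8) / 6
Then p(x) = -60·L_0(x) - 84·L_1(x) - 144·L_2(x).
Expanding and collecting terms gives p(x) = -2x^2 + 6x - 4.
Check: p(7) = -60. ✓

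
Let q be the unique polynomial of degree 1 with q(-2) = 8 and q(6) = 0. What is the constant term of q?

Write q(x) = ax + b. Substituting each data point gives a linear system:
  -2a + b = 8
  6a + b = 0
Solving the system yields a = -1, b = 6.
So q(x) = -x + 6.
The constant term is 6.

6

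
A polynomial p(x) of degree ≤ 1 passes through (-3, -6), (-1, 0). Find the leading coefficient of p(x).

3

Write p(x) = ax + b. Substituting each data point gives a linear system:
  -3a + b = -6
  -a + b = 0
Solving the system yields a = 3, b = 3.
So p(x) = 3x + 3.
The leading coefficient is 3.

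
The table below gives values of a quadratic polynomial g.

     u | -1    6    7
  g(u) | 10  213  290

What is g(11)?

Write g(u) = au^2 + bu + c. Substituting each data point gives a linear system:
  a - b + c = 10
  36a + 6b + c = 213
  49a + 7b + c = 290
Solving the system yields a = 6, b = -1, c = 3.
So g(u) = 6u^2 - u + 3.
Then g(11) = 718.

718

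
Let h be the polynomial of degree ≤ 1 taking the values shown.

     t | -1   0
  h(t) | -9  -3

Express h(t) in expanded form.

Write h(t) = at + b. Substituting each data point gives a linear system:
  -a + b = -9
  b = -3
Solving the system yields a = 6, b = -3.
So h(t) = 6t - 3.
Check: h(0) = -3. ✓

h(t) = 6t - 3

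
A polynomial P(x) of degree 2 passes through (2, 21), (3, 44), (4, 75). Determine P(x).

Write P(x) = ax^2 + bx + c. Substituting each data point gives a linear system:
  4a + 2b + c = 21
  9a + 3b + c = 44
  16a + 4b + c = 75
Solving the system yields a = 4, b = 3, c = -1.
So P(x) = 4x^2 + 3x - 1.
Check: P(2) = 21. ✓

P(x) = 4x^2 + 3x - 1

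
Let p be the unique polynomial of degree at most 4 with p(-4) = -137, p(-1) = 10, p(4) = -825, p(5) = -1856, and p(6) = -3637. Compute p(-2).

27

Using the Lagrange interpolation formula with nodes -4, -1, 4, 5, 6:
  L_0(t) = (t + 1)(t - 4)(t - 5)(t - 6) / 2160
  L_1(t) = (t + 4)(t - 4)(t - 5)(t - 6) / -630
  L_2(t) = (t + 4)(t + 1)(t - 5)(t - 6) / 80
  L_3(t) = (t + 4)(t + 1)(t - 4)(t - 6) / -54
  L_4(t) = (t + 4)(t + 1)(t - 4)(t - 5) / 140
Then p(t) = -137·L_0(t) + 10·L_1(t) - 825·L_2(t) - 1856·L_3(t) - 3637·L_4(t).
Expanding and collecting terms gives p(t) = -2t^4 - 5t^3 + 2t^2 - 6t - 1.
Evaluating at t = -2: p(-2) = 27.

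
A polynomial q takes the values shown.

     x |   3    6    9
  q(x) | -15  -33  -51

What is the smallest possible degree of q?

1

Forward differences of the values at x = 3, 6, 9:
  q  : -15  -33  -51
  Δ  : -18  -18
  Δ^2: 0
The first differences are constant (-18) and nonzero, while all higher differences vanish, so the minimal degree is 1.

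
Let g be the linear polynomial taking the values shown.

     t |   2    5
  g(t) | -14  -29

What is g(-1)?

Using the Lagrange interpolation formula with nodes 2, 5:
  L_0(t) = (t - 5) / -3
  L_1(t) = (t - 2) / 3
Then g(t) = -14·L_0(t) - 29·L_1(t).
Expanding and collecting terms gives g(t) = -5t - 4.
Evaluating at t = -1: g(-1) = 1.

1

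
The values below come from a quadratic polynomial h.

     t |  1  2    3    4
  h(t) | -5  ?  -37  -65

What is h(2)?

-17

On equispaced nodes a degree-2 polynomial has vanishing third forward difference, so
  - h(1) + 3·h(2) - 3·h(3) + h(4) = 0.
Substituting the known values and solving for h(2):
  3·h(2) = -51
  h(2) = -17.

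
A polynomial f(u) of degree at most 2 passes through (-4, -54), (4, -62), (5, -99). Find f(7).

Using the Lagrange interpolation formula with nodes -4, 4, 5:
  L_0(u) = (u - 4)(u - 5) / 72
  L_1(u) = (u + 4)(u - 5) / -8
  L_2(u) = (u + 4)(u - 4) / 9
Then f(u) = -54·L_0(u) - 62·L_1(u) - 99·L_2(u).
Expanding and collecting terms gives f(u) = -4u^2 - u + 6.
Evaluating at u = 7: f(7) = -197.

-197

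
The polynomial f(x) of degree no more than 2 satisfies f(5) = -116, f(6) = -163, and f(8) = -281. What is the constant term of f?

-1

Write f(x) = ax^2 + bx + c. Substituting each data point gives a linear system:
  25a + 5b + c = -116
  36a + 6b + c = -163
  64a + 8b + c = -281
Solving the system yields a = -4, b = -3, c = -1.
So f(x) = -4x^2 - 3x - 1.
The constant term is -1.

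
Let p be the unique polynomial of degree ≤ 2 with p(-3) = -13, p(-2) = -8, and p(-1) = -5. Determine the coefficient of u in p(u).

Write p(u) = au^2 + bu + c. Substituting each data point gives a linear system:
  9a - 3b + c = -13
  4a - 2b + c = -8
  a - b + c = -5
Solving the system yields a = -1, b = 0, c = -4.
So p(u) = -u^2 - 4.
The coefficient of u is 0.

0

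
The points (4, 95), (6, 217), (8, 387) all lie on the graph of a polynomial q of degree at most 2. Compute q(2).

21

Write q(s) = as^2 + bs + c. Substituting each data point gives a linear system:
  16a + 4b + c = 95
  36a + 6b + c = 217
  64a + 8b + c = 387
Solving the system yields a = 6, b = 1, c = -5.
So q(s) = 6s^2 + s - 5.
Then q(2) = 21.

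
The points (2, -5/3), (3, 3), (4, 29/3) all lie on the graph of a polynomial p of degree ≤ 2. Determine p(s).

p(s) = s^2 - (1/3)s - 5

Write p(s) = as^2 + bs + c. Substituting each data point gives a linear system:
  4a + 2b + c = -5/3
  9a + 3b + c = 3
  16a + 4b + c = 29/3
Solving the system yields a = 1, b = -1/3, c = -5.
So p(s) = s² - (1/3)s - 5.
Check: p(2) = -5/3. ✓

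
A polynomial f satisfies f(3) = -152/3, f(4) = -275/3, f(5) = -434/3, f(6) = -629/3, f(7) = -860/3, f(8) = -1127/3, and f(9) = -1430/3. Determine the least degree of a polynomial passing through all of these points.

2

Forward differences of the values at x = 3, 4, 5, 6, 7, 8, 9:
  f  : -152/3  -275/3  -434/3  -629/3  -860/3  -1127/3  -1430/3
  Δ  : -41  -53  -65  -77  -89  -101
  Δ^2: -12  -12  -12  -12  -12
  Δ^3: 0  0  0  0
  Δ^4: 0  0  0
  Δ^5: 0  0
  Δ^6: 0
The second differences are constant (-12) and nonzero, while all higher differences vanish, so the minimal degree is 2.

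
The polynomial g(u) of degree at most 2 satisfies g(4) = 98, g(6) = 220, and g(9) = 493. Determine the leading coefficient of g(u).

Write g(u) = au^2 + bu + c. Substituting each data point gives a linear system:
  16a + 4b + c = 98
  36a + 6b + c = 220
  81a + 9b + c = 493
Solving the system yields a = 6, b = 1, c = -2.
So g(u) = 6u² + u - 2.
The leading coefficient is 6.

6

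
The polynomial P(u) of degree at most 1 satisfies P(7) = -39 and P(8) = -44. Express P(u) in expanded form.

Write P(u) = au + b. Substituting each data point gives a linear system:
  7a + b = -39
  8a + b = -44
Solving the system yields a = -5, b = -4.
So P(u) = -5u - 4.
Check: P(8) = -44. ✓

P(u) = -5u - 4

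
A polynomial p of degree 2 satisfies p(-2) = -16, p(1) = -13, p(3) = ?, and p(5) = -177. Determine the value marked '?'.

-71

The 3 known points determine the degree-2 polynomial uniquely.
Write p(t) = at^2 + bt + c. Substituting each data point gives a linear system:
  4a - 2b + c = -16
  a + b + c = -13
  25a + 5b + c = -177
Solving the system yields a = -6, b = -5, c = -2.
So p(t) = -6t^2 - 5t - 2.
Then p(3) = -71.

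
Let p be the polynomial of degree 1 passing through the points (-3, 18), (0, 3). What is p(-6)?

33

Using the Lagrange interpolation formula with nodes -3, 0:
  L_0(n) = n / -3
  L_1(n) = (n + 3) / 3
Then p(n) = 18·L_0(n) + 3·L_1(n).
Expanding and collecting terms gives p(n) = -5n + 3.
Evaluating at n = -6: p(-6) = 33.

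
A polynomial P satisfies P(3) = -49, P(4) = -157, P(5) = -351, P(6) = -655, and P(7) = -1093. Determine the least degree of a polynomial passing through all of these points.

Forward differences of the values at u = 3, 4, 5, 6, 7:
  P  : -49  -157  -351  -655  -1093
  Δ  : -108  -194  -304  -438
  Δ^2: -86  -110  -134
  Δ^3: -24  -24
  Δ^4: 0
The third differences are constant (-24) and nonzero, while all higher differences vanish, so the minimal degree is 3.

3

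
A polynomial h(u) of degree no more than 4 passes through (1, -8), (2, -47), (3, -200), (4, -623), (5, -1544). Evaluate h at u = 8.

-10655

Forward differences of the values at u = 1, 2, 3, 4, 5:
  h  : -8  -47  -200  -623  -1544
  Δ  : -39  -153  -423  -921
  Δ^2: -114  -270  -498
  Δ^3: -156  -228
  Δ^4: -72
The fourth differences are constant, confirming degree 4.
Interpolating (Newton forward form) and evaluating at u = 8 gives h(8) = -10655.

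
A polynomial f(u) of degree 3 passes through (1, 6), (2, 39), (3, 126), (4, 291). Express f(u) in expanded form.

f(u) = 4u^3 + 3u^2 - 4u + 3

Write f(u) = au^3 + bu^2 + cu + d. Substituting each data point gives a linear system:
  a + b + c + d = 6
  8a + 4b + 2c + d = 39
  27a + 9b + 3c + d = 126
  64a + 16b + 4c + d = 291
Solving the system yields a = 4, b = 3, c = -4, d = 3.
So f(u) = 4u^3 + 3u^2 - 4u + 3.
Check: f(1) = 6. ✓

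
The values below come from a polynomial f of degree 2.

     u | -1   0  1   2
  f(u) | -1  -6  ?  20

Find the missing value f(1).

1

On equispaced nodes a degree-2 polynomial has vanishing third forward difference, so
  - f(-1) + 3·f(0) - 3·f(1) + f(2) = 0.
Substituting the known values and solving for f(1):
  -3·f(1) = -3
  f(1) = 1.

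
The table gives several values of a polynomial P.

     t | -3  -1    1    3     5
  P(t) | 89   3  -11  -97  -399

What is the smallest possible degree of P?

Forward differences of the values at t = -3, -1, 1, 3, 5:
  P  : 89  3  -11  -97  -399
  Δ  : -86  -14  -86  -302
  Δ^2: 72  -72  -216
  Δ^3: -144  -144
  Δ^4: 0
The third differences are constant (-144) and nonzero, while all higher differences vanish, so the minimal degree is 3.

3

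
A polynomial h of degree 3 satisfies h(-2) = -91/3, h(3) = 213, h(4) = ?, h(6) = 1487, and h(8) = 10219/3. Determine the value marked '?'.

The 4 known points determine the degree-3 polynomial uniquely.
Write h(s) = as^3 + bs^2 + cs + d. Substituting each data point gives a linear system:
  -8a + 4b - 2c + d = -91/3
  27a + 9b + 3c + d = 213
  216a + 36b + 6c + d = 1487
  512a + 64b + 8c + d = 10219/3
Solving the system yields a = 6, b = 5, c = 5/3, d = 1.
So h(s) = 6s^3 + 5s^2 + (5/3)s + 1.
Then h(4) = 1415/3.

1415/3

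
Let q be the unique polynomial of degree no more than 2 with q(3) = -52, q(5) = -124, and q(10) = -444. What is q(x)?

q(x) = -4x^2 - 4x - 4

Using the Lagrange interpolation formula with nodes 3, 5, 10:
  L_0(x) = (x - 5)(x - 10) / 14
  L_1(x) = (x - 3)(x - 10) / -10
  L_2(x) = (x - 3)(x - 5) / 35
Then q(x) = -52·L_0(x) - 124·L_1(x) - 444·L_2(x).
Expanding and collecting terms gives q(x) = -4x^2 - 4x - 4.
Check: q(5) = -124. ✓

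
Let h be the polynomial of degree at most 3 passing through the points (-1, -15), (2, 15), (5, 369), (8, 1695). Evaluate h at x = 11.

4641

Using the Lagrange interpolation formula with nodes -1, 2, 5, 8:
  L_0(x) = (x - 2)(x - 5)(x - 8) / -162
  L_1(x) = (x + 1)(x - 5)(x - 8) / 54
  L_2(x) = (x + 1)(x - 2)(x - 8) / -54
  L_3(x) = (x + 1)(x - 2)(x - 5) / 162
Then h(x) = -15·L_0(x) + 15·L_1(x) + 369·L_2(x) + 1695·L_3(x).
Expanding and collecting terms gives h(x) = 4x³ - 6x² + 4x - 1.
Evaluating at x = 11: h(11) = 4641.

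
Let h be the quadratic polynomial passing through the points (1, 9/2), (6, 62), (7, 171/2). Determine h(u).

Write h(u) = au^2 + bu + c. Substituting each data point gives a linear system:
  a + b + c = 9/2
  36a + 6b + c = 62
  49a + 7b + c = 171/2
Solving the system yields a = 2, b = -5/2, c = 5.
So h(u) = 2u² - (5/2)u + 5.
Check: h(6) = 62. ✓

h(u) = 2u^2 - (5/2)u + 5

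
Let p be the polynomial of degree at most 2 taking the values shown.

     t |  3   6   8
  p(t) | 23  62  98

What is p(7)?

Write p(t) = at^2 + bt + c. Substituting each data point gives a linear system:
  9a + 3b + c = 23
  36a + 6b + c = 62
  64a + 8b + c = 98
Solving the system yields a = 1, b = 4, c = 2.
So p(t) = t^2 + 4t + 2.
Then p(7) = 79.

79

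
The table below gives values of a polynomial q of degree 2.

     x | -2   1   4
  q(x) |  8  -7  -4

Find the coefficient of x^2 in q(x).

Write q(x) = ax^2 + bx + c. Substituting each data point gives a linear system:
  4a - 2b + c = 8
  a + b + c = -7
  16a + 4b + c = -4
Solving the system yields a = 1, b = -4, c = -4.
So q(x) = x² - 4x - 4.
The leading coefficient is 1.

1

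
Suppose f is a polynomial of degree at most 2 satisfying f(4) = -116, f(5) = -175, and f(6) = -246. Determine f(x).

f(x) = -6x^2 - 5x

Write f(x) = ax^2 + bx + c. Substituting each data point gives a linear system:
  16a + 4b + c = -116
  25a + 5b + c = -175
  36a + 6b + c = -246
Solving the system yields a = -6, b = -5, c = 0.
So f(x) = -6x^2 - 5x.
Check: f(5) = -175. ✓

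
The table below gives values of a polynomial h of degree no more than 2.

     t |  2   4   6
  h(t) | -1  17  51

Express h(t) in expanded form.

Write h(t) = at^2 + bt + c. Substituting each data point gives a linear system:
  4a + 2b + c = -1
  16a + 4b + c = 17
  36a + 6b + c = 51
Solving the system yields a = 2, b = -3, c = -3.
So h(t) = 2t^2 - 3t - 3.
Check: h(2) = -1. ✓

h(t) = 2t^2 - 3t - 3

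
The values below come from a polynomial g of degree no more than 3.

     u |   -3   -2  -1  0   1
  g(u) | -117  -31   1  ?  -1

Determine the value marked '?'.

The 4 known points determine the degree-3 polynomial uniquely.
Write g(u) = au^3 + bu^2 + cu + d. Substituting each data point gives a linear system:
  -27a + 9b - 3c + d = -117
  -8a + 4b - 2c + d = -31
  -a + b - c + d = 1
  a + b + c + d = -1
Solving the system yields a = 4, b = -3, c = -5, d = 3.
So g(u) = 4u^3 - 3u^2 - 5u + 3.
Then g(0) = 3.

3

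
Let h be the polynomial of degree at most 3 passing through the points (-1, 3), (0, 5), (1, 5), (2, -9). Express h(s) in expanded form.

h(s) = -2s^3 - s^2 + 3s + 5

Write h(s) = as^3 + bs^2 + cs + d. Substituting each data point gives a linear system:
  -a + b - c + d = 3
  d = 5
  a + b + c + d = 5
  8a + 4b + 2c + d = -9
Solving the system yields a = -2, b = -1, c = 3, d = 5.
So h(s) = -2s³ - s² + 3s + 5.
Check: h(2) = -9. ✓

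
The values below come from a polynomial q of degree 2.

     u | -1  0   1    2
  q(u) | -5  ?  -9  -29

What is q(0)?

-1

The 3 known points determine the degree-2 polynomial uniquely.
Write q(u) = au^2 + bu + c. Substituting each data point gives a linear system:
  a - b + c = -5
  a + b + c = -9
  4a + 2b + c = -29
Solving the system yields a = -6, b = -2, c = -1.
So q(u) = -6u² - 2u - 1.
Then q(0) = -1.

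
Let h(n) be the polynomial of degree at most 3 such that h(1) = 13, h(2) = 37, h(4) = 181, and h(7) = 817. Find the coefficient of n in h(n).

Write h(n) = an^3 + bn^2 + cn + d. Substituting each data point gives a linear system:
  a + b + c + d = 13
  8a + 4b + 2c + d = 37
  64a + 16b + 4c + d = 181
  343a + 49b + 7c + d = 817
Solving the system yields a = 2, b = 2, c = 4, d = 5.
So h(n) = 2n^3 + 2n^2 + 4n + 5.
The coefficient of n is 4.

4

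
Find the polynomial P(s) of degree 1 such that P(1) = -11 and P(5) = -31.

P(s) = -5s - 6

Using the Lagrange interpolation formula with nodes 1, 5:
  L_0(s) = (s - 5) / -4
  L_1(s) = (s - 1) / 4
Then P(s) = -11·L_0(s) - 31·L_1(s).
Expanding and collecting terms gives P(s) = -5s - 6.
Check: P(5) = -31. ✓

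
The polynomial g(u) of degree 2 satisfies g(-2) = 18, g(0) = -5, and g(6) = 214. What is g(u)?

g(u) = 6u^2 + (1/2)u - 5

Write g(u) = au^2 + bu + c. Substituting each data point gives a linear system:
  4a - 2b + c = 18
  c = -5
  36a + 6b + c = 214
Solving the system yields a = 6, b = 1/2, c = -5.
So g(u) = 6u^2 + (1/2)u - 5.
Check: g(0) = -5. ✓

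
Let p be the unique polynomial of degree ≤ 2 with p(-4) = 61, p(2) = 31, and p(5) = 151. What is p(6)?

211

Using the Lagrange interpolation formula with nodes -4, 2, 5:
  L_0(u) = (u - 2)(u - 5) / 54
  L_1(u) = (u + 4)(u - 5) / -18
  L_2(u) = (u + 4)(u - 2) / 27
Then p(u) = 61·L_0(u) + 31·L_1(u) + 151·L_2(u).
Expanding and collecting terms gives p(u) = 5u^2 + 5u + 1.
Evaluating at u = 6: p(6) = 211.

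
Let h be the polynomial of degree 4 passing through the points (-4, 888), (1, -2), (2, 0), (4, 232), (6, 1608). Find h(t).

h(t) = 2t^4 - 5t^3 + 3t^2 - 2t

Write h(t) = at^4 + bt^3 + ct^2 + dt + e. Substituting each data point gives a linear system:
  256a - 64b + 16c - 4d + e = 888
  a + b + c + d + e = -2
  16a + 8b + 4c + 2d + e = 0
  256a + 64b + 16c + 4d + e = 232
  1296a + 216b + 36c + 6d + e = 1608
Solving the system yields a = 2, b = -5, c = 3, d = -2, e = 0.
So h(t) = 2t⁴ - 5t³ + 3t² - 2t.
Check: h(2) = 0. ✓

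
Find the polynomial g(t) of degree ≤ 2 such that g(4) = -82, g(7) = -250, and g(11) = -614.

Using the Lagrange interpolation formula with nodes 4, 7, 11:
  L_0(t) = (t - 7)(t - 11) / 21
  L_1(t) = (t - 4)(t - 11) / -12
  L_2(t) = (t - 4)(t - 7) / 28
Then g(t) = -82·L_0(t) - 250·L_1(t) - 614·L_2(t).
Expanding and collecting terms gives g(t) = -5t^2 - t + 2.
Check: g(4) = -82. ✓

g(t) = -5t^2 - t + 2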